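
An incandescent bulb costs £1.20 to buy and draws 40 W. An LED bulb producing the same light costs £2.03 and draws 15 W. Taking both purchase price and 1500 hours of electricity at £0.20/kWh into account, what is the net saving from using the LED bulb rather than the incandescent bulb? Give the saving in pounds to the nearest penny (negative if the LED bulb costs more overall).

£6.67

incandescent bulb: £1.20 + (40/1000) kW × 1500 h × £0.20 = £1.20 + £12 = £13.2
LED bulb: £2.03 + (15/1000) kW × 1500 h × £0.20 = £2.03 + £4.5 = £6.53
Saving = £13.2 − £6.53 = £6.67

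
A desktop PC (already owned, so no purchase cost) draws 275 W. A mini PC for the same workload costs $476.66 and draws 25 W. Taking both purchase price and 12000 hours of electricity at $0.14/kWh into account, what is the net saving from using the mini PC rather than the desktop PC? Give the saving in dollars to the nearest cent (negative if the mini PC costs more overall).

desktop PC: $0.00 + (275/1000) kW × 12000 h × $0.14 = $0.00 + $462 = $462
mini PC: $476.66 + (25/1000) kW × 12000 h × $0.14 = $476.66 + $42 = $518.66
Saving = $462 − $518.66 = −$56.66

-$56.66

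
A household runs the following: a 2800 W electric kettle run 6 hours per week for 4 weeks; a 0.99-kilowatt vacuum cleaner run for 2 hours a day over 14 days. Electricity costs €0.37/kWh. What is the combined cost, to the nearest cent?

electric kettle: Runtime = 6 h/week × 4 weeks = 24 h
electric kettle: 2.8 kW × 24 h = 67.2 kWh
vacuum cleaner: Runtime = 2 h/day × 14 days = 28 h
vacuum cleaner: 0.99 kW × 28 h = 27.72 kWh
Total energy = 94.92 kWh
Cost = 94.92 × €0.37 = €35.12

€35.12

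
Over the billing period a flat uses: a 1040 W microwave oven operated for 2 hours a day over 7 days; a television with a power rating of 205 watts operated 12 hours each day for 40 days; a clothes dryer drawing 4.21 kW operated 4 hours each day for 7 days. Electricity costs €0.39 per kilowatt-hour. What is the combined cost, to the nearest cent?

€90.03

microwave oven: Runtime = 2 h/day × 7 days = 14 h
microwave oven: 1.04 kW × 14 h = 14.56 kWh
television: Runtime = 12 h/day × 40 days = 480 h
television: 0.205 kW × 480 h = 98.4 kWh
clothes dryer: Runtime = 4 h/day × 7 days = 28 h
clothes dryer: 4.21 kW × 28 h = 117.88 kWh
Total energy = 230.84 kWh
Cost = 230.84 × €0.39 = €90.03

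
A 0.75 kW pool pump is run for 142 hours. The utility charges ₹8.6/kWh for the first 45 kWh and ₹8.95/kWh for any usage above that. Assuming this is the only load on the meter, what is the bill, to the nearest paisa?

₹937.43

Energy = 0.75 kW × 142 h = 106.5 kWh
Tier 1 (0–45 kWh): 45 × ₹8.6 = ₹387
Above 45 kWh: 61.5 × ₹8.95 = ₹550.425
Bill = ₹937.43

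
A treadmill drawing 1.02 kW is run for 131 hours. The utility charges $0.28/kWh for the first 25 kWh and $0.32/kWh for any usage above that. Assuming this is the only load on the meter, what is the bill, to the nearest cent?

$41.76

Energy = 1.02 kW × 131 h = 133.62 kWh
Tier 1 (0–25 kWh): 25 × $0.28 = $7
Above 25 kWh: 108.62 × $0.32 = $34.7584
Bill = $41.76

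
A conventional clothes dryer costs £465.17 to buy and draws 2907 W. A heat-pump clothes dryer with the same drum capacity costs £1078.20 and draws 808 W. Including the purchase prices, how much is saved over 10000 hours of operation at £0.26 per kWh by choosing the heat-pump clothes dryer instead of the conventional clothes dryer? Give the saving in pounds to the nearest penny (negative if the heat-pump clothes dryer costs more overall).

£4844.37

conventional clothes dryer: £465.17 + (2907/1000) kW × 10000 h × £0.26 = £465.17 + £7558.2 = £8023.37
heat-pump clothes dryer: £1078.20 + (808/1000) kW × 10000 h × £0.26 = £1078.20 + £2100.8 = £3179
Saving = £8023.37 − £3179 = £4844.37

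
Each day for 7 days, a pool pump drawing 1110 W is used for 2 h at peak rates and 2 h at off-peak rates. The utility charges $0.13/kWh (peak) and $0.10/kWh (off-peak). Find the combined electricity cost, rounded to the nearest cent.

Peak energy = 1.11 kW × 2 h × 7 = 15.54 kWh
Off-peak energy = 1.11 kW × 2 h × 7 = 15.54 kWh
Cost = 15.54 × $0.13 + 15.54 × $0.10 = $2.0202 + $1.554 = $3.57

$3.57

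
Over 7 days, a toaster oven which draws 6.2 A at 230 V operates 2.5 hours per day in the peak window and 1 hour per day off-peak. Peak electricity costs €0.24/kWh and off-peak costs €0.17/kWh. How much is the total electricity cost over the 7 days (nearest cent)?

€7.69

Power = 6.2 A × 230 V = 1426 W = 1.426 kW
Peak energy = 1.426 kW × 2.5 h × 7 = 24.955 kWh
Off-peak energy = 1.426 kW × 1 h × 7 = 9.982 kWh
Cost = 24.955 × €0.24 + 9.982 × €0.17 = €5.9892 + €1.69694 = €7.69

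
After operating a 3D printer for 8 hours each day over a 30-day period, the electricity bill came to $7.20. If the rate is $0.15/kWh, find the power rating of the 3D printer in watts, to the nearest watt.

Energy = $7.20 ÷ $0.15/kWh = 48 kWh
Runtime = 8 h/day × 30 days = 240 h
Power = 48 kWh ÷ 240 h = 0.2 kW = 200 W

200 W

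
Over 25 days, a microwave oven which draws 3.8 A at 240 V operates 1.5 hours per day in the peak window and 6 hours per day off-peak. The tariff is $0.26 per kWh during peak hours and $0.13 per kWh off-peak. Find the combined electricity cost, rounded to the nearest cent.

Power = 3.8 A × 240 V = 912 W = 0.912 kW
Peak energy = 0.912 kW × 1.5 h × 25 = 34.2 kWh
Off-peak energy = 0.912 kW × 6 h × 25 = 136.8 kWh
Cost = 34.2 × $0.26 + 136.8 × $0.13 = $8.892 + $17.784 = $26.68

$26.68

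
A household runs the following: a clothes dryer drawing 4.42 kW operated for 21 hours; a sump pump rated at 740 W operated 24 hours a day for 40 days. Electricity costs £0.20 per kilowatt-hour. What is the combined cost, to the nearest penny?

£160.64

clothes dryer: 4.42 kW × 21 h = 92.82 kWh
sump pump: Runtime = 24 h × 40 = 960 h
sump pump: 0.74 kW × 960 h = 710.4 kWh
Total energy = 803.22 kWh
Cost = 803.22 × £0.20 = £160.64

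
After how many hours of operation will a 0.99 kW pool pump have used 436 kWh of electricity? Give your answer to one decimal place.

Hours = 436 kWh ÷ 0.99 kW = 440.4 h

440.4 h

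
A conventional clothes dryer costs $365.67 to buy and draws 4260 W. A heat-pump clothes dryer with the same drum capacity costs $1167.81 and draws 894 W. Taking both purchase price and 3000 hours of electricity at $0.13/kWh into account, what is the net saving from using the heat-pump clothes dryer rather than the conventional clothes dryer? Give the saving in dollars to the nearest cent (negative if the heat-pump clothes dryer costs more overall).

$510.60

conventional clothes dryer: $365.67 + (4260/1000) kW × 3000 h × $0.13 = $365.67 + $1661.4 = $2027.07
heat-pump clothes dryer: $1167.81 + (894/1000) kW × 3000 h × $0.13 = $1167.81 + $348.66 = $1516.47
Saving = $2027.07 − $1516.47 = $510.6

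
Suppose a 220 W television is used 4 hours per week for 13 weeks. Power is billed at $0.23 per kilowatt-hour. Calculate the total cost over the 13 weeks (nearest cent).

Runtime = 4 h/week × 13 weeks = 52 h
Energy = 0.22 kW × 52 h = 11.44 kWh
Cost = 11.44 kWh × $0.23/kWh = $2.63

$2.63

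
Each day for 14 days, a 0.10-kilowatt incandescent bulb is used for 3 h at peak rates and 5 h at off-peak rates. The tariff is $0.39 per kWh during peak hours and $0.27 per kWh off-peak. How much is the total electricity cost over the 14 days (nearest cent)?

$3.53

Peak energy = 0.1 kW × 3 h × 14 = 4.2 kWh
Off-peak energy = 0.1 kW × 5 h × 14 = 7 kWh
Cost = 4.2 × $0.39 + 7 × $0.27 = $1.638 + $1.89 = $3.53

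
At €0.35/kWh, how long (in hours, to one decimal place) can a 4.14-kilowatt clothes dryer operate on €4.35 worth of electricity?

Energy available = €4.35 ÷ €0.35/kWh = 12.4286 kWh
Hours = 12.4286 kWh ÷ 4.14 kW = 3.0 h

3.0 h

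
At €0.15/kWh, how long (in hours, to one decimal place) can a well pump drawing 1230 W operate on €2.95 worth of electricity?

16.0 h

Energy available = €2.95 ÷ €0.15/kWh = 19.6667 kWh
Hours = 19.6667 kWh ÷ 1.23 kW = 16.0 h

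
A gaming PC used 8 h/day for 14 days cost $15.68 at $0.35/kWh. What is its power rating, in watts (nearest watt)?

400 W

Energy = $15.68 ÷ $0.35/kWh = 44.8 kWh
Runtime = 8 h/day × 14 days = 112 h
Power = 44.8 kWh ÷ 112 h = 0.4 kW = 400 W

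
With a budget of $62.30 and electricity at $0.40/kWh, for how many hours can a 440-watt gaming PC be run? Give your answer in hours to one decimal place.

Energy available = $62.30 ÷ $0.40/kWh = 155.75 kWh
Hours = 155.75 kWh ÷ 0.44 kW = 354.0 h

354.0 h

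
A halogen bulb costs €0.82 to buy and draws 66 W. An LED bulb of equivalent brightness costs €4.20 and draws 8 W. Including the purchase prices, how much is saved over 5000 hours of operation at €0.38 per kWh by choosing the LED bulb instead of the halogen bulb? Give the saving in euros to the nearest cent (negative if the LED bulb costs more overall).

halogen bulb: €0.82 + (66/1000) kW × 5000 h × €0.38 = €0.82 + €125.4 = €126.22
LED bulb: €4.20 + (8/1000) kW × 5000 h × €0.38 = €4.20 + €15.2 = €19.4
Saving = €126.22 − €19.4 = €106.82

€106.82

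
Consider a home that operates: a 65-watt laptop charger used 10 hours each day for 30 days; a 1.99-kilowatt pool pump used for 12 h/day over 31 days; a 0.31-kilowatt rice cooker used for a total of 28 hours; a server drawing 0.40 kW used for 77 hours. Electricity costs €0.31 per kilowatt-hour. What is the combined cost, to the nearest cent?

laptop charger: Runtime = 10 h/day × 30 days = 300 h
laptop charger: 0.065 kW × 300 h = 19.5 kWh
pool pump: Runtime = 12 h/day × 31 days = 372 h
pool pump: 1.99 kW × 372 h = 740.28 kWh
rice cooker: 0.31 kW × 28 h = 8.68 kWh
server: 0.4 kW × 77 h = 30.8 kWh
Total energy = 799.26 kWh
Cost = 799.26 × €0.31 = €247.77

€247.77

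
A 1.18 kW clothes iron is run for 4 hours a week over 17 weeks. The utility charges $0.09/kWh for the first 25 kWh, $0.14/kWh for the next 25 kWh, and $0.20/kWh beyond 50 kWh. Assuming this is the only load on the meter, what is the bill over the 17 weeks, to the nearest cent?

Runtime = 4 h/week × 17 weeks = 68 h
Energy = 1.18 kW × 68 h = 80.24 kWh
Tier 1 (0–25 kWh): 25 × $0.09 = $2.25
Tier 2 (25–50 kWh): 25 × $0.14 = $3.5
Above 50 kWh: 30.24 × $0.20 = $6.048
Bill = $11.80

$11.80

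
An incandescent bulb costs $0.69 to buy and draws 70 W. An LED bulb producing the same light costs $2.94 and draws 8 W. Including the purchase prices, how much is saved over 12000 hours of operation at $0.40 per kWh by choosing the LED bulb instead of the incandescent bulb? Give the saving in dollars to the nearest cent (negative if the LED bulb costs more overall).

incandescent bulb: $0.69 + (70/1000) kW × 12000 h × $0.40 = $0.69 + $336 = $336.69
LED bulb: $2.94 + (8/1000) kW × 12000 h × $0.40 = $2.94 + $38.4 = $41.34
Saving = $336.69 − $41.34 = $295.35

$295.35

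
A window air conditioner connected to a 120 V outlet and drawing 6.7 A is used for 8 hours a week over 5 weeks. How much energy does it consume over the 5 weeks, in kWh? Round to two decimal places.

Power = 6.7 A × 120 V = 804 W = 0.804 kW
Runtime = 8 h/week × 5 weeks = 40 h
Energy = 0.804 kW × 40 h = 32.16 kWh

32.16 kWh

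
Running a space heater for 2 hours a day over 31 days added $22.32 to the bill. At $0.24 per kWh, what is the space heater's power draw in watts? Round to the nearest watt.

1500 W

Energy = $22.32 ÷ $0.24/kWh = 93 kWh
Runtime = 2 h/day × 31 days = 62 h
Power = 93 kWh ÷ 62 h = 1.5 kW = 1500 W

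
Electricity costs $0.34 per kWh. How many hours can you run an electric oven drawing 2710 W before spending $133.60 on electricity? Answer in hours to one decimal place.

Energy available = $133.60 ÷ $0.34/kWh = 392.9412 kWh
Hours = 392.9412 kWh ÷ 2.71 kW = 145.0 h

145.0 h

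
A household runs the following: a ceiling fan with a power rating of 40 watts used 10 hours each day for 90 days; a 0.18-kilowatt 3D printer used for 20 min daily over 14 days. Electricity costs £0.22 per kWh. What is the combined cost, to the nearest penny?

£8.10

ceiling fan: Runtime = 10 h/day × 90 days = 900 h
ceiling fan: 0.04 kW × 900 h = 36 kWh
3D printer: Runtime = 20 min × 14 = 280 min = 4.666666… h
3D printer: 0.18 kW × 4.666666… h = 0.84 kWh
Total energy = 36.84 kWh
Cost = 36.84 × £0.22 = £8.10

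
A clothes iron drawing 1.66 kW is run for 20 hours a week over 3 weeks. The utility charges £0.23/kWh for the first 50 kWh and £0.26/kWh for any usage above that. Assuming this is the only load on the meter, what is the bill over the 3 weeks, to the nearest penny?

£24.40

Runtime = 20 h/week × 3 weeks = 60 h
Energy = 1.66 kW × 60 h = 99.6 kWh
Tier 1 (0–50 kWh): 50 × £0.23 = £11.5
Above 50 kWh: 49.6 × £0.26 = £12.896
Bill = £24.40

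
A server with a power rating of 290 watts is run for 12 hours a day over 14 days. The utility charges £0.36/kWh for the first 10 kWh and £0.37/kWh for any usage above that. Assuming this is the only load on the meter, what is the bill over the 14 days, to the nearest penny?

£17.93

Runtime = 12 h/day × 14 days = 168 h
Energy = 0.29 kW × 168 h = 48.72 kWh
Tier 1 (0–10 kWh): 10 × £0.36 = £3.6
Above 10 kWh: 38.72 × £0.37 = £14.3264
Bill = £17.93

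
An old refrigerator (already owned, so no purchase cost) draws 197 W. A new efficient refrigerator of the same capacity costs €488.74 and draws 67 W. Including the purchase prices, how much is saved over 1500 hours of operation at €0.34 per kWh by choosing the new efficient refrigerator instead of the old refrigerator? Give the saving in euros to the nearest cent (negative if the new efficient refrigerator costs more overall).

old refrigerator: €0.00 + (197/1000) kW × 1500 h × €0.34 = €0.00 + €100.47 = €100.47
new efficient refrigerator: €488.74 + (67/1000) kW × 1500 h × €0.34 = €488.74 + €34.17 = €522.91
Saving = €100.47 − €522.91 = −€422.44

-€422.44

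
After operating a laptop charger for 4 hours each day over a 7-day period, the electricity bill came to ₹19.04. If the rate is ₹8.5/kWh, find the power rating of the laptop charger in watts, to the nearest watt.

Energy = ₹19.04 ÷ ₹8.5/kWh = 2.24 kWh
Runtime = 4 h/day × 7 days = 28 h
Power = 2.24 kWh ÷ 28 h = 0.08 kW = 80 W

80 W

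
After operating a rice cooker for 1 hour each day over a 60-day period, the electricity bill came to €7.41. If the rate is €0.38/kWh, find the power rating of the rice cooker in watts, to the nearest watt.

325 W

Energy = €7.41 ÷ €0.38/kWh = 19.5 kWh
Runtime = 1 h/day × 60 days = 60 h
Power = 19.5 kWh ÷ 60 h = 0.325 kW = 325 W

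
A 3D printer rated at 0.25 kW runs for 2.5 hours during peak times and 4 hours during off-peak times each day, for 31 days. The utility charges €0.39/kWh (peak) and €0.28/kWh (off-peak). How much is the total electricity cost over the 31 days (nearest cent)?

€16.24

Peak energy = 0.25 kW × 2.5 h × 31 = 19.375 kWh
Off-peak energy = 0.25 kW × 4 h × 31 = 31 kWh
Cost = 19.375 × €0.39 + 31 × €0.28 = €7.55625 + €8.68 = €16.24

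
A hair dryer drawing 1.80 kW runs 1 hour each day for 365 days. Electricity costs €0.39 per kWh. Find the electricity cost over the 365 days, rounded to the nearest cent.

Runtime = 1 h/day × 365 days = 365 h
Energy = 1.8 kW × 365 h = 657 kWh
Cost = 657 kWh × €0.39/kWh = €256.23

€256.23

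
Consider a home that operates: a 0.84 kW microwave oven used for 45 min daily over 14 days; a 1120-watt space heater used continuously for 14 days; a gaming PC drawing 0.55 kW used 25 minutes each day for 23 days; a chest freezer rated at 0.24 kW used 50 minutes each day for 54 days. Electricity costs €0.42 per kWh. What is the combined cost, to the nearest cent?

microwave oven: Runtime = 45 min × 14 = 630 min = 10.5 h
microwave oven: 0.84 kW × 10.5 h = 8.82 kWh
space heater: Runtime = 24 h × 14 = 336 h
space heater: 1.12 kW × 336 h = 376.32 kWh
gaming PC: Runtime = 25 min × 23 = 575 min = 9.583333… h
gaming PC: 0.55 kW × 9.583333… h = 5.270833… kWh
chest freezer: Runtime = 50 min × 54 = 2700 min = 45 h
chest freezer: 0.24 kW × 45 h = 10.8 kWh
Total energy = 401.210833… kWh
Cost = 401.210833… × €0.42 = €168.51

€168.51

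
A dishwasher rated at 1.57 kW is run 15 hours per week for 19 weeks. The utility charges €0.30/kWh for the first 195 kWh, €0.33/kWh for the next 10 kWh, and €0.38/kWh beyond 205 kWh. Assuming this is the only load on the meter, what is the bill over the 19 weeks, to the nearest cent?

€153.93

Runtime = 15 h/week × 19 weeks = 285 h
Energy = 1.57 kW × 285 h = 447.45 kWh
Tier 1 (0–195 kWh): 195 × €0.30 = €58.5
Tier 2 (195–205 kWh): 10 × €0.33 = €3.3
Above 205 kWh: 242.45 × €0.38 = €92.131
Bill = €153.93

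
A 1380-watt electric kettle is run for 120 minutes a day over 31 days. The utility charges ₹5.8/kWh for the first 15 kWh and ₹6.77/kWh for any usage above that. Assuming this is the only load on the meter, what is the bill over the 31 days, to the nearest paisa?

₹564.69

Runtime = 120 min × 31 = 3720 min = 62 h
Energy = 1.38 kW × 62 h = 85.56 kWh
Tier 1 (0–15 kWh): 15 × ₹5.8 = ₹87
Above 15 kWh: 70.56 × ₹6.77 = ₹477.6912
Bill = ₹564.69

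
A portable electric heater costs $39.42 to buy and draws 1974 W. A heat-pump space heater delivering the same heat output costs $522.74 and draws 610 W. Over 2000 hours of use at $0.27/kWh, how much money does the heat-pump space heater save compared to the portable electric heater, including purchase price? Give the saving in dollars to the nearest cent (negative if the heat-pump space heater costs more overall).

portable electric heater: $39.42 + (1974/1000) kW × 2000 h × $0.27 = $39.42 + $1065.96 = $1105.38
heat-pump space heater: $522.74 + (610/1000) kW × 2000 h × $0.27 = $522.74 + $329.4 = $852.14
Saving = $1105.38 − $852.14 = $253.24

$253.24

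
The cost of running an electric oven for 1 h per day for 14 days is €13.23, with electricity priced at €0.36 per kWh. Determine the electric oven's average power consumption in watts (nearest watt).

2625 W

Energy = €13.23 ÷ €0.36/kWh = 36.75 kWh
Runtime = 1 h/day × 14 days = 14 h
Power = 36.75 kWh ÷ 14 h = 2.625 kW = 2625 W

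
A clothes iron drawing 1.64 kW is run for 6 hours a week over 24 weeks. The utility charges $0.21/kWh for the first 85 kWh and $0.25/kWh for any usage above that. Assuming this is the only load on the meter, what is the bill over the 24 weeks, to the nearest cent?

$55.64

Runtime = 6 h/week × 24 weeks = 144 h
Energy = 1.64 kW × 144 h = 236.16 kWh
Tier 1 (0–85 kWh): 85 × $0.21 = $17.85
Above 85 kWh: 151.16 × $0.25 = $37.79
Bill = $55.64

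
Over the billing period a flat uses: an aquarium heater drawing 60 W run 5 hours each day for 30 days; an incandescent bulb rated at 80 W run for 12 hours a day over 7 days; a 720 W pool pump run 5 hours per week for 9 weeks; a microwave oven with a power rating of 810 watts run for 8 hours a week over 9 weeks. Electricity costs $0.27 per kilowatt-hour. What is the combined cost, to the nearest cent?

$28.74

aquarium heater: Runtime = 5 h/day × 30 days = 150 h
aquarium heater: 0.06 kW × 150 h = 9 kWh
incandescent bulb: Runtime = 12 h/day × 7 days = 84 h
incandescent bulb: 0.08 kW × 84 h = 6.72 kWh
pool pump: Runtime = 5 h/week × 9 weeks = 45 h
pool pump: 0.72 kW × 45 h = 32.4 kWh
microwave oven: Runtime = 8 h/week × 9 weeks = 72 h
microwave oven: 0.81 kW × 72 h = 58.32 kWh
Total energy = 106.44 kWh
Cost = 106.44 × $0.27 = $28.74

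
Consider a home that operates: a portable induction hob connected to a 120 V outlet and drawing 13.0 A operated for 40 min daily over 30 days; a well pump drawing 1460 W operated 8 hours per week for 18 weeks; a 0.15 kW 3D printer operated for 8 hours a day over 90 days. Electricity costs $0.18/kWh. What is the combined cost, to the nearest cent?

portable induction hob: Power = 13.0 A × 120 V = 1560 W = 1.56 kW
portable induction hob: Runtime = 40 min × 30 = 1200 min = 20 h
portable induction hob: 1.56 kW × 20 h = 31.2 kWh
well pump: Runtime = 8 h/week × 18 weeks = 144 h
well pump: 1.46 kW × 144 h = 210.24 kWh
3D printer: Runtime = 8 h/day × 90 days = 720 h
3D printer: 0.15 kW × 720 h = 108 kWh
Total energy = 349.44 kWh
Cost = 349.44 × $0.18 = $62.90

$62.90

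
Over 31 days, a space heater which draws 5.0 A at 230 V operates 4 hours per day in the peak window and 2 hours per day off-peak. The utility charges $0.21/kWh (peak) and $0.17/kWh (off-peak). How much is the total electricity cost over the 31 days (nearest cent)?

$42.07

Power = 5.0 A × 230 V = 1150 W = 1.15 kW
Peak energy = 1.15 kW × 4 h × 31 = 142.6 kWh
Off-peak energy = 1.15 kW × 2 h × 31 = 71.3 kWh
Cost = 142.6 × $0.21 + 71.3 × $0.17 = $29.946 + $12.121 = $42.07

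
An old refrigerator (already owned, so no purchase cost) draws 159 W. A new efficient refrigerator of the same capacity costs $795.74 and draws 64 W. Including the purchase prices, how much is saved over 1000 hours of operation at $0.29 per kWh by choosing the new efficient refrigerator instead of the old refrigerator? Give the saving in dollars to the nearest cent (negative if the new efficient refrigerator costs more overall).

old refrigerator: $0.00 + (159/1000) kW × 1000 h × $0.29 = $0.00 + $46.11 = $46.11
new efficient refrigerator: $795.74 + (64/1000) kW × 1000 h × $0.29 = $795.74 + $18.56 = $814.3
Saving = $46.11 − $814.3 = −$768.19

-$768.19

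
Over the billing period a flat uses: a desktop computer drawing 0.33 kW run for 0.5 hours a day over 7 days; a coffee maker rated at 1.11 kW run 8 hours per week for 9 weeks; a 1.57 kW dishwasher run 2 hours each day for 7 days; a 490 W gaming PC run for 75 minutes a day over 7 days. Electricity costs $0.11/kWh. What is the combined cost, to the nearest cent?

desktop computer: Runtime = 0.5 h/day × 7 days = 3.5 h
desktop computer: 0.33 kW × 3.5 h = 1.155 kWh
coffee maker: Runtime = 8 h/week × 9 weeks = 72 h
coffee maker: 1.11 kW × 72 h = 79.92 kWh
dishwasher: Runtime = 2 h/day × 7 days = 14 h
dishwasher: 1.57 kW × 14 h = 21.98 kWh
gaming PC: Runtime = 75 min × 7 = 525 min = 8.75 h
gaming PC: 0.49 kW × 8.75 h = 4.2875 kWh
Total energy = 107.3425 kWh
Cost = 107.3425 × $0.11 = $11.81

$11.81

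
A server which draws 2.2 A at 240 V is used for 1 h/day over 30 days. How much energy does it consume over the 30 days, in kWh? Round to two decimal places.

15.84 kWh

Power = 2.2 A × 240 V = 528 W = 0.528 kW
Runtime = 1 h/day × 30 days = 30 h
Energy = 0.528 kW × 30 h = 15.84 kWh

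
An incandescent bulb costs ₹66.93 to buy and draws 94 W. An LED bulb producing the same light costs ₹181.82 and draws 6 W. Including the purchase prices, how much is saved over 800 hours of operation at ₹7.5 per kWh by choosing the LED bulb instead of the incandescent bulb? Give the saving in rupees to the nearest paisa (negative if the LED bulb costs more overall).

incandescent bulb: ₹66.93 + (94/1000) kW × 800 h × ₹7.5 = ₹66.93 + ₹564 = ₹630.93
LED bulb: ₹181.82 + (6/1000) kW × 800 h × ₹7.5 = ₹181.82 + ₹36 = ₹217.82
Saving = ₹630.93 − ₹217.82 = ₹413.11

₹413.11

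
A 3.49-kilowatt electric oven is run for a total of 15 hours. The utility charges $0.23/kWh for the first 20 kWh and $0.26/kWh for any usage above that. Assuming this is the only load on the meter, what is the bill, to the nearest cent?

Energy = 3.49 kW × 15 h = 52.35 kWh
Tier 1 (0–20 kWh): 20 × $0.23 = $4.6
Above 20 kWh: 32.35 × $0.26 = $8.411
Bill = $13.01

$13.01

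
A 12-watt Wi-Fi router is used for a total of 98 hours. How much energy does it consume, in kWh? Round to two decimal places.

Energy = 0.012 kW × 98 h = 1.176 kWh ≈ 1.18 kWh

1.18 kWh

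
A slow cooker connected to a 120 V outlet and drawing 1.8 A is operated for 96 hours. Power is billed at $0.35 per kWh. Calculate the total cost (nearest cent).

$7.26

Power = 1.8 A × 120 V = 216 W = 0.216 kW
Energy = 0.216 kW × 96 h = 20.736 kWh
Cost = 20.736 kWh × $0.35/kWh = $7.26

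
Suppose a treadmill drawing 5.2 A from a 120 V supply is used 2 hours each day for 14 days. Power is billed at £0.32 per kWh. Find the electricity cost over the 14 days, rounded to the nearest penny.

Power = 5.2 A × 120 V = 624 W = 0.624 kW
Runtime = 2 h/day × 14 days = 28 h
Energy = 0.624 kW × 28 h = 17.472 kWh
Cost = 17.472 kWh × £0.32/kWh = £5.59

£5.59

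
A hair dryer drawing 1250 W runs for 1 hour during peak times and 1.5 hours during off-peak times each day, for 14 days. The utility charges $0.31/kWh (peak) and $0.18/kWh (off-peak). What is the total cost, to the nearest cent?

Peak energy = 1.25 kW × 1 h × 14 = 17.5 kWh
Off-peak energy = 1.25 kW × 1.5 h × 14 = 26.25 kWh
Cost = 17.5 × $0.31 + 26.25 × $0.18 = $5.425 + $4.725 = $10.15

$10.15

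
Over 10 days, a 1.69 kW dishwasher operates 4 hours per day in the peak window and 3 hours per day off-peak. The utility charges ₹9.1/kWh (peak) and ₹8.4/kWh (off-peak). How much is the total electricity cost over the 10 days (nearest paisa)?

₹1041.04

Peak energy = 1.69 kW × 4 h × 10 = 67.6 kWh
Off-peak energy = 1.69 kW × 3 h × 10 = 50.7 kWh
Cost = 67.6 × ₹9.1 + 50.7 × ₹8.4 = ₹615.16 + ₹425.88 = ₹1041.04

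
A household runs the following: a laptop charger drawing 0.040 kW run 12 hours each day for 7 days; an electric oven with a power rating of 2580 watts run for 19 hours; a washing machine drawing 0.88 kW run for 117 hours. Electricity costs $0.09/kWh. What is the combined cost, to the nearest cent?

$13.98

laptop charger: Runtime = 12 h/day × 7 days = 84 h
laptop charger: 0.04 kW × 84 h = 3.36 kWh
electric oven: 2.58 kW × 19 h = 49.02 kWh
washing machine: 0.88 kW × 117 h = 102.96 kWh
Total energy = 155.34 kWh
Cost = 155.34 × $0.09 = $13.98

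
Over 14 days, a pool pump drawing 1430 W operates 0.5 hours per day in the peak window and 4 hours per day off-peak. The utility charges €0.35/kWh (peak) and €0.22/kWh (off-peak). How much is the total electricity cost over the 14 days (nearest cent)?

Peak energy = 1.43 kW × 0.5 h × 14 = 10.01 kWh
Off-peak energy = 1.43 kW × 4 h × 14 = 80.08 kWh
Cost = 10.01 × €0.35 + 80.08 × €0.22 = €3.5035 + €17.6176 = €21.12

€21.12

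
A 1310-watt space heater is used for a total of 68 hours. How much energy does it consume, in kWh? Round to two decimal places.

Energy = 1.31 kW × 68 h = 89.08 kWh

89.08 kWh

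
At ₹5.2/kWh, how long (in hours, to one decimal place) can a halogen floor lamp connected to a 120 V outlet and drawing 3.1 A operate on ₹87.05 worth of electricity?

Power = 3.1 A × 120 V = 372 W = 0.372 kW
Energy available = ₹87.05 ÷ ₹5.2/kWh = 16.7404 kWh
Hours = 16.7404 kWh ÷ 0.372 kW = 45.0 h

45.0 h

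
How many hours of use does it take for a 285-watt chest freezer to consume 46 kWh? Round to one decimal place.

Hours = 46 kWh ÷ 0.285 kW = 161.4 h

161.4 h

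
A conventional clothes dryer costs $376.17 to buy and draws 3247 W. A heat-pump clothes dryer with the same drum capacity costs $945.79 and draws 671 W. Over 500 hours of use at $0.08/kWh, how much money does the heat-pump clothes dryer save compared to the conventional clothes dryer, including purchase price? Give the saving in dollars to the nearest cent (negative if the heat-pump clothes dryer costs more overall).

conventional clothes dryer: $376.17 + (3247/1000) kW × 500 h × $0.08 = $376.17 + $129.88 = $506.05
heat-pump clothes dryer: $945.79 + (671/1000) kW × 500 h × $0.08 = $945.79 + $26.84 = $972.63
Saving = $506.05 − $972.63 = −$466.58

-$466.58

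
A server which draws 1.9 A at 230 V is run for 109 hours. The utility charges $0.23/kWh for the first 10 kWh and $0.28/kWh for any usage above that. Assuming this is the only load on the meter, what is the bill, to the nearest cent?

Power = 1.9 A × 230 V = 437 W = 0.437 kW
Energy = 0.437 kW × 109 h = 47.633 kWh
Tier 1 (0–10 kWh): 10 × $0.23 = $2.3
Above 10 kWh: 37.633 × $0.28 = $10.53724
Bill = $12.84

$12.84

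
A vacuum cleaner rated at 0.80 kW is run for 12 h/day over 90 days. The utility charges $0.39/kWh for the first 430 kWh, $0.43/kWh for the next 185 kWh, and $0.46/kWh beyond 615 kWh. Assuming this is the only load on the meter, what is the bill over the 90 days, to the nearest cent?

Runtime = 12 h/day × 90 days = 1080 h
Energy = 0.8 kW × 1080 h = 864 kWh
Tier 1 (0–430 kWh): 430 × $0.39 = $167.7
Tier 2 (430–615 kWh): 185 × $0.43 = $79.55
Above 615 kWh: 249 × $0.46 = $114.54
Bill = $361.79

$361.79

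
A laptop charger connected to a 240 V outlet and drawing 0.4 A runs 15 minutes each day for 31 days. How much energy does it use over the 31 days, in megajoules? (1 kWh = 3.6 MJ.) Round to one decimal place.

2.7 MJ

Power = 0.4 A × 240 V = 96 W = 0.096 kW
Runtime = 15 min × 31 = 465 min = 7.75 h
Energy = 0.096 kW × 7.75 h = 0.744 kWh
= 0.744 × 3.6 MJ = 2.7 MJ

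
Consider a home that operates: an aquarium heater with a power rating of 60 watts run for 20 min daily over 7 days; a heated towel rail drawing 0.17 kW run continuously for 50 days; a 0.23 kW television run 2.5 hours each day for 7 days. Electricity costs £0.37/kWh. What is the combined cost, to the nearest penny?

£77.02

aquarium heater: Runtime = 20 min × 7 = 140 min = 2.333333… h
aquarium heater: 0.06 kW × 2.333333… h = 0.14 kWh
heated towel rail: Runtime = 24 h × 50 = 1200 h
heated towel rail: 0.17 kW × 1200 h = 204 kWh
television: Runtime = 2.5 h/day × 7 days = 17.5 h
television: 0.23 kW × 17.5 h = 4.025 kWh
Total energy = 208.165 kWh
Cost = 208.165 × £0.37 = £77.02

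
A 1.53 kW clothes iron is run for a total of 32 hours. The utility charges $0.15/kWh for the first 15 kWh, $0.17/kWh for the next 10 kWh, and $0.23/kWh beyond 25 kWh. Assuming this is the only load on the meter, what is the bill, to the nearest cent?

Energy = 1.53 kW × 32 h = 48.96 kWh
Tier 1 (0–15 kWh): 15 × $0.15 = $2.25
Tier 2 (15–25 kWh): 10 × $0.17 = $1.7
Above 25 kWh: 23.96 × $0.23 = $5.5108
Bill = $9.46

$9.46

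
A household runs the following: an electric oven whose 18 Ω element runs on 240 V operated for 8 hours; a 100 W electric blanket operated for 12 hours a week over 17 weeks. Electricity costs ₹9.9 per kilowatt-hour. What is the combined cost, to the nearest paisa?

electric oven: Power = V²/R = 240²/18 = 3200 W = 3.2 kW
electric oven: 3.2 kW × 8 h = 25.6 kWh
electric blanket: Runtime = 12 h/week × 17 weeks = 204 h
electric blanket: 0.1 kW × 204 h = 20.4 kWh
Total energy = 46 kWh
Cost = 46 × ₹9.9 = ₹455.40

₹455.40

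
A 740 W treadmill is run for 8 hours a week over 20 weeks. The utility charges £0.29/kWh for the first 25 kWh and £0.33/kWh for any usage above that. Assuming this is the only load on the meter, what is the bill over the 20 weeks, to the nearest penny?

Runtime = 8 h/week × 20 weeks = 160 h
Energy = 0.74 kW × 160 h = 118.4 kWh
Tier 1 (0–25 kWh): 25 × £0.29 = £7.25
Above 25 kWh: 93.4 × £0.33 = £30.822
Bill = £38.07

£38.07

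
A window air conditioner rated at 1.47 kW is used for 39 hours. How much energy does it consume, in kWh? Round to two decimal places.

Energy = 1.47 kW × 39 h = 57.33 kWh

57.33 kWh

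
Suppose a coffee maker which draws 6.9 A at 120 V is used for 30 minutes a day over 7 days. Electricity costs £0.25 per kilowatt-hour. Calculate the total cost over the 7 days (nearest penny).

Power = 6.9 A × 120 V = 828 W = 0.828 kW
Runtime = 30 min × 7 = 210 min = 3.5 h
Energy = 0.828 kW × 3.5 h = 2.898 kWh
Cost = 2.898 kWh × £0.25/kWh = £0.72

£0.72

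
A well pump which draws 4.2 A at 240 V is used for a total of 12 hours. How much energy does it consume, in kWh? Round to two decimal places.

Power = 4.2 A × 240 V = 1008 W = 1.008 kW
Energy = 1.008 kW × 12 h = 12.096 kWh ≈ 12.10 kWh

12.10 kWh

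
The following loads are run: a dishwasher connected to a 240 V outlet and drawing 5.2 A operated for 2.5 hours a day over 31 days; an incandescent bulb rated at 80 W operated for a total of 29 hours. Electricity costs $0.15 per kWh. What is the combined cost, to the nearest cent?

$14.86

dishwasher: Power = 5.2 A × 240 V = 1248 W = 1.248 kW
dishwasher: Runtime = 2.5 h/day × 31 days = 77.5 h
dishwasher: 1.248 kW × 77.5 h = 96.72 kWh
incandescent bulb: 0.08 kW × 29 h = 2.32 kWh
Total energy = 99.04 kWh
Cost = 99.04 × $0.15 = $14.86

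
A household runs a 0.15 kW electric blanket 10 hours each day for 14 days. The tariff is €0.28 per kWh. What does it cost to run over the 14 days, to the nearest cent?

Runtime = 10 h/day × 14 days = 140 h
Energy = 0.15 kW × 140 h = 21 kWh
Cost = 21 kWh × €0.28/kWh = €5.88

€5.88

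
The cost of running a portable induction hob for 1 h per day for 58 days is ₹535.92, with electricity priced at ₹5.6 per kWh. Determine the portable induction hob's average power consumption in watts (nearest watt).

1650 W

Energy = ₹535.92 ÷ ₹5.6/kWh = 95.7 kWh
Runtime = 1 h/day × 58 days = 58 h
Power = 95.7 kWh ÷ 58 h = 1.65 kW = 1650 W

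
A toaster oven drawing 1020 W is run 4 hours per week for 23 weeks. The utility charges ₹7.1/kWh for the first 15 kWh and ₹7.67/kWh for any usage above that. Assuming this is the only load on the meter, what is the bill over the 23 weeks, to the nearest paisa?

Runtime = 4 h/week × 23 weeks = 92 h
Energy = 1.02 kW × 92 h = 93.84 kWh
Tier 1 (0–15 kWh): 15 × ₹7.1 = ₹106.5
Above 15 kWh: 78.84 × ₹7.67 = ₹604.7028
Bill = ₹711.20

₹711.20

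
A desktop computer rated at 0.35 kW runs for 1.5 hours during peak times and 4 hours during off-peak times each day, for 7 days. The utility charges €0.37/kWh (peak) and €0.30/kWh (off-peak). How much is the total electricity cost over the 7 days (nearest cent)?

Peak energy = 0.35 kW × 1.5 h × 7 = 3.675 kWh
Off-peak energy = 0.35 kW × 4 h × 7 = 9.8 kWh
Cost = 3.675 × €0.37 + 9.8 × €0.30 = €1.35975 + €2.94 = €4.30

€4.30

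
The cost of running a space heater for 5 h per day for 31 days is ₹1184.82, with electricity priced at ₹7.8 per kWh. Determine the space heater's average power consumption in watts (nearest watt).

Energy = ₹1184.82 ÷ ₹7.8/kWh = 151.9 kWh
Runtime = 5 h/day × 31 days = 155 h
Power = 151.9 kWh ÷ 155 h = 0.98 kW = 980 W

980 W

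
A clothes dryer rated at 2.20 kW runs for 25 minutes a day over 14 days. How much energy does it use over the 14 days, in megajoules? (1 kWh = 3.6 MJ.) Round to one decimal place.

46.2 MJ

Runtime = 25 min × 14 = 350 min = 5.833333… h
Energy = 2.2 kW × 5.833333… h = 12.833333… kWh
= 12.833333… × 3.6 MJ = 46.2 MJ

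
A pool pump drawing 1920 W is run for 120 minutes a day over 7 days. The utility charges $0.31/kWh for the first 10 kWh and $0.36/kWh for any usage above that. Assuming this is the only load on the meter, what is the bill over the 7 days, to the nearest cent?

Runtime = 120 min × 7 = 840 min = 14 h
Energy = 1.92 kW × 14 h = 26.88 kWh
Tier 1 (0–10 kWh): 10 × $0.31 = $3.1
Above 10 kWh: 16.88 × $0.36 = $6.0768
Bill = $9.18

$9.18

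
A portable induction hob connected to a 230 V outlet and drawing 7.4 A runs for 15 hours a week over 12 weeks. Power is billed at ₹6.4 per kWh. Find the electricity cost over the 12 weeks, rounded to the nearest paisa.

Power = 7.4 A × 230 V = 1702 W = 1.702 kW
Runtime = 15 h/week × 12 weeks = 180 h
Energy = 1.702 kW × 180 h = 306.36 kWh
Cost = 306.36 kWh × ₹6.4/kWh = ₹1960.70

₹1960.70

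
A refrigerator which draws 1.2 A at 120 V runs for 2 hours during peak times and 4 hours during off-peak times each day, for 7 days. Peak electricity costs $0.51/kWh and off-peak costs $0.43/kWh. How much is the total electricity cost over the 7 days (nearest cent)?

Power = 1.2 A × 120 V = 144 W = 0.144 kW
Peak energy = 0.144 kW × 2 h × 7 = 2.016 kWh
Off-peak energy = 0.144 kW × 4 h × 7 = 4.032 kWh
Cost = 2.016 × $0.51 + 4.032 × $0.43 = $1.02816 + $1.73376 = $2.76

$2.76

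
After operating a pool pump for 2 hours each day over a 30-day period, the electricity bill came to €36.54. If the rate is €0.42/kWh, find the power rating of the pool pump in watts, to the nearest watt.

Energy = €36.54 ÷ €0.42/kWh = 87 kWh
Runtime = 2 h/day × 30 days = 60 h
Power = 87 kWh ÷ 60 h = 1.45 kW = 1450 W

1450 W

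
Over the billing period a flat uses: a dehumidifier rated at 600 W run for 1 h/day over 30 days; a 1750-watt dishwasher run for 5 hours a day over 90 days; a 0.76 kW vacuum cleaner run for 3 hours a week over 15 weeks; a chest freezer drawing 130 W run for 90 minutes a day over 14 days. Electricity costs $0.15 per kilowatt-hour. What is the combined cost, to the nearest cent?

dehumidifier: Runtime = 1 h/day × 30 days = 30 h
dehumidifier: 0.6 kW × 30 h = 18 kWh
dishwasher: Runtime = 5 h/day × 90 days = 450 h
dishwasher: 1.75 kW × 450 h = 787.5 kWh
vacuum cleaner: Runtime = 3 h/week × 15 weeks = 45 h
vacuum cleaner: 0.76 kW × 45 h = 34.2 kWh
chest freezer: Runtime = 90 min × 14 = 1260 min = 21 h
chest freezer: 0.13 kW × 21 h = 2.73 kWh
Total energy = 842.43 kWh
Cost = 842.43 × $0.15 = $126.36

$126.36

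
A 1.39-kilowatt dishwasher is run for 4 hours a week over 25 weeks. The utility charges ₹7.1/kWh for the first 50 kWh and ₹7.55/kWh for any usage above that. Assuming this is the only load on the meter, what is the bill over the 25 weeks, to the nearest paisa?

₹1026.95

Runtime = 4 h/week × 25 weeks = 100 h
Energy = 1.39 kW × 100 h = 139 kWh
Tier 1 (0–50 kWh): 50 × ₹7.1 = ₹355
Above 50 kWh: 89 × ₹7.55 = ₹671.95
Bill = ₹1026.95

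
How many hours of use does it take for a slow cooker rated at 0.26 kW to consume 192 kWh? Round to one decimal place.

Hours = 192 kWh ÷ 0.26 kW = 738.5 h

738.5 h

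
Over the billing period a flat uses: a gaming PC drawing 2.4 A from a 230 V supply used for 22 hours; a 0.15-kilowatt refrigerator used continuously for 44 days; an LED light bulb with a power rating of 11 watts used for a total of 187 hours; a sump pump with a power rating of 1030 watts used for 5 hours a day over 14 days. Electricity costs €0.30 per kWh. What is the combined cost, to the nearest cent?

gaming PC: Power = 2.4 A × 230 V = 552 W = 0.552 kW
gaming PC: 0.552 kW × 22 h = 12.144 kWh
refrigerator: Runtime = 24 h × 44 = 1056 h
refrigerator: 0.15 kW × 1056 h = 158.4 kWh
LED light bulb: 0.011 kW × 187 h = 2.057 kWh
sump pump: Runtime = 5 h/day × 14 days = 70 h
sump pump: 1.03 kW × 70 h = 72.1 kWh
Total energy = 244.701 kWh
Cost = 244.701 × €0.30 = €73.41

€73.41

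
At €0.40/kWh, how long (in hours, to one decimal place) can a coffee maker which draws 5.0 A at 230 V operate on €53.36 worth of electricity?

Power = 5.0 A × 230 V = 1150 W = 1.15 kW
Energy available = €53.36 ÷ €0.40/kWh = 133.4 kWh
Hours = 133.4 kWh ÷ 1.15 kW = 116.0 h

116.0 h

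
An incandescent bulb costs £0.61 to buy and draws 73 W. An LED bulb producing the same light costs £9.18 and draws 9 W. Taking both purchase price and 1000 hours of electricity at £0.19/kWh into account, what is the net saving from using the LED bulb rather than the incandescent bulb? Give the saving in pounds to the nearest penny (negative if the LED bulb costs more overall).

£3.59

incandescent bulb: £0.61 + (73/1000) kW × 1000 h × £0.19 = £0.61 + £13.87 = £14.48
LED bulb: £9.18 + (9/1000) kW × 1000 h × £0.19 = £9.18 + £1.71 = £10.89
Saving = £14.48 − £10.89 = £3.59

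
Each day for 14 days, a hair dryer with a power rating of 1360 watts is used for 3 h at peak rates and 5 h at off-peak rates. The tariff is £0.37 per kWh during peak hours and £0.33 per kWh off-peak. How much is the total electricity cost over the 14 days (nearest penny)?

Peak energy = 1.36 kW × 3 h × 14 = 57.12 kWh
Off-peak energy = 1.36 kW × 5 h × 14 = 95.2 kWh
Cost = 57.12 × £0.37 + 95.2 × £0.33 = £21.1344 + £31.416 = £52.55

£52.55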